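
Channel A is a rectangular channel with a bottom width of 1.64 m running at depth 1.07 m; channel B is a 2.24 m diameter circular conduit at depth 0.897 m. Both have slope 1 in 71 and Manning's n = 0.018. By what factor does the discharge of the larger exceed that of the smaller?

1.16

Channel A: Flow area A = b·y = 1.64 × 1.07 = 1.755 m². Wetted perimeter P = b + 2y = 1.64 + 2×1.07 = 3.78 m. Hydraulic radius R = A/P = 1.755/3.78 = 0.4642 m. Q_A = (1/0.018)·1.755·0.4642^(2/3)·√0.01408 = 6.937 m³/s.
Channel B: For a circular section of diameter D = 2.24 m at depth y = 0.897 m, the central angle is θ = 2 arccos(1 − 2y/D) = 2.741 rad. Then A = (D²/8)(θ − sin θ) = 1.474 m² and P = Dθ/2 = 3.07 m. Hydraulic radius R = A/P = 1.474/3.07 = 0.4803 m. Q_B = (1/0.018)·1.474·0.4803^(2/3)·√0.01408 = 5.961 m³/s.
The larger discharge is 6.937 m³/s and the smaller is 5.961 m³/s; the ratio is 1.16.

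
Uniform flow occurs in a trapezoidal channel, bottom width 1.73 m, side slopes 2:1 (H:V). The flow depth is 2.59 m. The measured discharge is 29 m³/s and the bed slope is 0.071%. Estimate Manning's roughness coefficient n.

n = 0.02

With bottom width b = 1.73 m and side slope z = 2: A = (b + zy)y = (1.73 + 2×2.59)×2.59 = 17.9 m²; P = b + 2y√(1+z²) = 1.73 + 2×2.59×2.236 = 13.31 m.
Hydraulic radius R = A/P = 17.9/13.31 = 1.344 m.
Rearranging Manning's equation: n = (1/Q) A R^(2/3) S^(1/2) = (1/29) × 17.9 × 1.344^(2/3) × √0.00071 = 0.02.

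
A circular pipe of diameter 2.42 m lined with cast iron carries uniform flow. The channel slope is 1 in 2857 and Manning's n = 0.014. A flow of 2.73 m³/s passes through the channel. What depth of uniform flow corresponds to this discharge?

Manning's equation rearranged: A R^(2/3) = nQ / (1·√S) = 0.014 × 2.73 / (√0.00035) = 2.043.
At y = 1.68 m: A R^(2/3) = 2.725 — over.
At y = 1.21 m: A R^(2/3) = 1.645 — short.
At y = 1.38 m: A R^(2/3) = 2.042 — close enough.

y_n = 1.38 m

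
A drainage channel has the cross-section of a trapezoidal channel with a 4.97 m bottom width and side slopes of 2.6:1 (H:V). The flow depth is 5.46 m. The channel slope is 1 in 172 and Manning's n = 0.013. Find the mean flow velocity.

With bottom width b = 4.97 m and side slope z = 2.6: A = (b + zy)y = (4.97 + 2.6×5.46)×5.46 = 104.6 m²; P = b + 2y√(1+z²) = 4.97 + 2×5.46×2.786 = 35.39 m.
Hydraulic radius R = A/P = 104.6/35.39 = 2.957 m.
From Manning's equation, V = (1/n) R^(2/3) S^(1/2) = (1/0.013) × 2.957^(2/3) × 0.005814^(1/2) = 12.1 m/s.

V = 12.1 m/s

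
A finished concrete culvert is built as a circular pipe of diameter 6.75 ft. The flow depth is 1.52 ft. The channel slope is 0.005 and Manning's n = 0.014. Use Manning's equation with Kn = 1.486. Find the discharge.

Q = 42.3 ft³/s

For a circular section of diameter D = 6.75 ft at depth y = 1.52 ft, the central angle is θ = 2 arccos(1 − 2y/D) = 1.978 rad. Then A = (D²/8)(θ − sin θ) = 6.034 ft² and P = Dθ/2 = 6.675 ft.
Hydraulic radius R = A/P = 6.034/6.675 = 0.9039 ft.
Manning's equation: Q = (1.486/n) A R^(2/3) S^(1/2) = (1.486/0.014) × 6.034 × 0.9039^(2/3) × 0.005^(1/2) = 42.3 ft³/s.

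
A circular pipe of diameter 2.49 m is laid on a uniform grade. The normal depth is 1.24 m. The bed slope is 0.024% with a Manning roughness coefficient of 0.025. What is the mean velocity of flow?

For a circular section of diameter D = 2.49 m at depth y = 1.24 m, the central angle is θ = 2 arccos(1 − 2y/D) = 3.134 rad. Then A = (D²/8)(θ − sin θ) = 2.422 m² and P = Dθ/2 = 3.901 m.
Hydraulic radius R = A/P = 2.422/3.901 = 0.6209 m.
From Manning's equation, V = (1/n) R^(2/3) S^(1/2) = (1/0.025) × 0.6209^(2/3) × 0.00024^(1/2) = 0.451 m/s.

V = 0.451 m/s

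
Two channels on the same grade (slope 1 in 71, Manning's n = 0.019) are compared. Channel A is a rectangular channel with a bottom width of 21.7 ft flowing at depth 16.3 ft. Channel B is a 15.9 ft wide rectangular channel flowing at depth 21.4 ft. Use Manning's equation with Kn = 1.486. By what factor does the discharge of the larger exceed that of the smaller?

Channel A: Flow area A = b·y = 21.7 × 16.3 = 353.7 ft². Wetted perimeter P = b + 2y = 21.7 + 2×16.3 = 54.3 ft. Hydraulic radius R = A/P = 353.7/54.3 = 6.514 ft. Q_A = (1.486/0.019)·353.7·6.514^(2/3)·√0.01408 = 11450 ft³/s.
Channel B: Flow area A = b·y = 15.9 × 21.4 = 340.3 ft². Wetted perimeter P = b + 2y = 15.9 + 2×21.4 = 58.7 ft. Hydraulic radius R = A/P = 340.3/58.7 = 5.797 ft. Q_B = (1.486/0.019)·340.3·5.797^(2/3)·√0.01408 = 10190 ft³/s.
The larger discharge is 11450 ft³/s and the smaller is 10190 ft³/s; the ratio is 1.12.

1.12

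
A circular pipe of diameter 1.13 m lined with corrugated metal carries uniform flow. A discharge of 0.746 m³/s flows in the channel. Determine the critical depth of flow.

y_c = 0.473 m

At critical depth, Q² T / (g A³) = 1, i.e. A³/T = Q²/g = 0.746²/9.81 = 0.05673.
Trying y = 0.42 m: A³/T = 0.0358 — too small.
Trying y = 0.473 m: A³/T = 0.05652 — matches.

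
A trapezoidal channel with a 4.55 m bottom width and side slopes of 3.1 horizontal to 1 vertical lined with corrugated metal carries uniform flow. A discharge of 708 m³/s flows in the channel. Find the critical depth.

y_c = 5.7 m

At critical depth, Q² T / (g A³) = 1, i.e. A³/T = Q²/g = 708²/9.81 = 51100.
At y = 7.15 m: A³/T = 142600 — too large.
At y = 4.62 m: A³/T = 19970 — too small.
At y = 5.7 m: A³/T = 50930 — ≈ 51100.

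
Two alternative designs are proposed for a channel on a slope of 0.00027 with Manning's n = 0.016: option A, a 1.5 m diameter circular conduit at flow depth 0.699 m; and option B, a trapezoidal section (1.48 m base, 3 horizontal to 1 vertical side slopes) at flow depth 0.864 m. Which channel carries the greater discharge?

channel B

Channel A: For a circular section of diameter D = 1.5 m at depth y = 0.699 m, the central angle is θ = 2 arccos(1 − 2y/D) = 3.005 rad. Then A = (D²/8)(θ − sin θ) = 0.8071 m² and P = Dθ/2 = 2.254 m. Hydraulic radius R = A/P = 0.8071/2.254 = 0.3581 m. Q_A = (1/0.016)·0.8071·0.3581^(2/3)·√0.00027 = 0.418 m³/s.
Channel B: With bottom width b = 1.48 m and side slope z = 3: A = (b + zy)y = (1.48 + 3×0.864)×0.864 = 3.518 m²; P = b + 2y√(1+z²) = 1.48 + 2×0.864×3.162 = 6.944 m. Hydraulic radius R = A/P = 3.518/6.944 = 0.5066 m. Q_B = (1/0.016)·3.518·0.5066^(2/3)·√0.00027 = 2.296 m³/s.
Q_A = 0.418 m³/s vs Q_B = 2.296 m³/s, so channel B carries more.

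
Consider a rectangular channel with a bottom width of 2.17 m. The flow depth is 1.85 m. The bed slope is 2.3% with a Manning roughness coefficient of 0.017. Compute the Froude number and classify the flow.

supercritical

Flow area A = b·y = 2.17 × 1.85 = 4.014 m². Wetted perimeter P = b + 2y = 2.17 + 2×1.85 = 5.87 m.
Hydraulic radius R = A/P = 4.014/5.87 = 0.6839 m.
V = (1/n) R^(2/3) √S = (1/0.017) × 0.6839^(2/3) × √0.023 = 6.925 m/s. Hydraulic depth D_h = A/T = 4.014/2.17 = 1.85 m.
Froude number Fr = V/√(g·D_h) = 6.925/√(9.81×1.85) = 1.63, which is greater than 1, so the flow is supercritical.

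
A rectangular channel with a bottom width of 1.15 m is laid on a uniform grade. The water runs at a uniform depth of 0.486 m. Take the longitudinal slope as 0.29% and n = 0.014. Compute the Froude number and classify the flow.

Flow area A = b·y = 1.15 × 0.486 = 0.5589 m². Wetted perimeter P = b + 2y = 1.15 + 2×0.486 = 2.122 m.
Hydraulic radius R = A/P = 0.5589/2.122 = 0.2634 m.
V = (1/n) R^(2/3) √S = (1/0.014) × 0.2634^(2/3) × √0.0029 = 1.581 m/s. Hydraulic depth D_h = A/T = 0.5589/1.15 = 0.486 m.
Froude number Fr = V/√(g·D_h) = 1.581/√(9.81×0.486) = 0.724, which is less than 1, so the flow is subcritical.

subcritical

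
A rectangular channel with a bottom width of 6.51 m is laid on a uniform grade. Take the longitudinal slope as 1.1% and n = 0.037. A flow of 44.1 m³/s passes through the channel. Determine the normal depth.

Manning's equation rearranged: A R^(2/3) = nQ / (1·√S) = 0.037 × 44.1 / (√0.011) = 15.56.
Trying y = 1.46 m: A R^(2/3) = 9.555 — short.
Trying y = 2.41 m: A R^(2/3) = 19.49 — over.
Trying y = 2.05 m: A R^(2/3) = 15.55 — close enough.

y_n = 2.05 m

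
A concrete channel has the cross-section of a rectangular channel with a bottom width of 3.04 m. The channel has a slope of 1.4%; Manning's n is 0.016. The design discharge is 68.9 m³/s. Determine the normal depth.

Manning's equation rearranged: A R^(2/3) = nQ / (1·√S) = 0.016 × 68.9 / (√0.014) = 9.317.
Trying y = 2.45 m: A R^(2/3) = 7.137 — low.
Trying y = 3.3 m: A R^(2/3) = 10.3 — high.
Trying y = 3.04 m: A R^(2/3) = 9.324 — ≈ 9.317.

y_n = 3.04 m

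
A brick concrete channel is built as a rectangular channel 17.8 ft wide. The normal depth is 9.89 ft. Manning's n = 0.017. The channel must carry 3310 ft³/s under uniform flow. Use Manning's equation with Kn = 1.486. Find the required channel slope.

S = 0.0059

Flow area A = b·y = 17.8 × 9.89 = 176 ft². Wetted perimeter P = b + 2y = 17.8 + 2×9.89 = 37.58 ft.
Hydraulic radius R = A/P = 176/37.58 = 4.684 ft.
From Manning's equation, S = [nQ / (1.486 A R^(2/3))]² = [0.017 × 3310 / (1.486 × 176 × 4.684^(2/3))]² = 0.0059.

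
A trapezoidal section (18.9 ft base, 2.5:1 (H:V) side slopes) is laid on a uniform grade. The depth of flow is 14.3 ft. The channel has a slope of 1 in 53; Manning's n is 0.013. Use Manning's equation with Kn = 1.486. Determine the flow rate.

Q = 49700 ft³/s

With bottom width b = 18.9 ft and side slope z = 2.5: A = (b + zy)y = (18.9 + 2.5×14.3)×14.3 = 781.5 ft²; P = b + 2y√(1+z²) = 18.9 + 2×14.3×2.693 = 95.91 ft.
Hydraulic radius R = A/P = 781.5/95.91 = 8.148 ft.
Manning's equation: Q = (1.486/n) A R^(2/3) S^(1/2) = (1.486/0.013) × 781.5 × 8.148^(2/3) × 0.01887^(1/2) = 49700 ft³/s.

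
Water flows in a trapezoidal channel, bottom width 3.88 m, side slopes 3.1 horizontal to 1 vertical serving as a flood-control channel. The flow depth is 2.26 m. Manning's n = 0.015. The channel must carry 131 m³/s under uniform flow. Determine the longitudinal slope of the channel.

S = 0.00439

With bottom width b = 3.88 m and side slope z = 3.1: A = (b + zy)y = (3.88 + 3.1×2.26)×2.26 = 24.6 m²; P = b + 2y√(1+z²) = 3.88 + 2×2.26×3.257 = 18.6 m.
Hydraulic radius R = A/P = 24.6/18.6 = 1.322 m.
From Manning's equation, S = [nQ / (1 A R^(2/3))]² = [0.015 × 131 / (1 × 24.6 × 1.322^(2/3))]² = 0.00439.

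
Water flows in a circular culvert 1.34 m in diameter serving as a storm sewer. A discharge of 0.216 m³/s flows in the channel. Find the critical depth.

y_c = 0.238 m

At critical depth, Q² T / (g A³) = 1, i.e. A³/T = Q²/g = 0.216²/9.81 = 0.004756.
Try y = 0.19 m: A³/T = 0.001954 — too small.
Try y = 0.289 m: A³/T = 0.01015 — too large.
Try y = 0.238 m: A³/T = 0.00474 — matches.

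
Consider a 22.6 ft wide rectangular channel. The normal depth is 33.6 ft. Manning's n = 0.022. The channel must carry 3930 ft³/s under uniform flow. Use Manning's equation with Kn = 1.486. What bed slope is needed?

S = 0.000341

Flow area A = b·y = 22.6 × 33.6 = 759.4 ft². Wetted perimeter P = b + 2y = 22.6 + 2×33.6 = 89.8 ft.
Hydraulic radius R = A/P = 759.4/89.8 = 8.456 ft.
From Manning's equation, S = [nQ / (1.486 A R^(2/3))]² = [0.022 × 3930 / (1.486 × 759.4 × 8.456^(2/3))]² = 0.000341.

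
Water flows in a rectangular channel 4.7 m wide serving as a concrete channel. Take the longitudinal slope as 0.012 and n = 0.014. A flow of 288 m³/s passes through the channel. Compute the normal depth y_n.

Manning's equation rearranged: A R^(2/3) = nQ / (1·√S) = 0.014 × 288 / (√0.012) = 36.81.
At y = 6.57 m: A R^(2/3) = 44.52 — high.
At y = 3.91 m: A R^(2/3) = 23.73 — low.
At y = 5.6 m: A R^(2/3) = 36.83 — ≈ 36.81.

y_n = 5.6 m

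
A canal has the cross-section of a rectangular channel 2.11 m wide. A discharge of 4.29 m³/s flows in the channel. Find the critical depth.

y_c = 0.75 m

For a rectangular channel, critical depth y_c = (q²/g)^(1/3) where q = Q/b = 4.29/2.11 = 2.033 m²/s.
So y_c = (2.033²/9.81)^(1/3) = 0.75 m.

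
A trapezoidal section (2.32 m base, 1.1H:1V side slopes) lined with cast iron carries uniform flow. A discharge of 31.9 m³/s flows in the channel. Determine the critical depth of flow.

At critical depth, Q² T / (g A³) = 1, i.e. A³/T = Q²/g = 31.9²/9.81 = 103.7.
At y = 2.13 m: A³/T = 139.9 — too large.
At y = 1.71 m: A³/T = 60.95 — too small.
At y = 1.97 m: A³/T = 103.8 — ≈ 103.7.

y_c = 1.97 m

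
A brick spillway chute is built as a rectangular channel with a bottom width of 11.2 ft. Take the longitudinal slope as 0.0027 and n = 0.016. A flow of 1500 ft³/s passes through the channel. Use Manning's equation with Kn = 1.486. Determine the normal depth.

Manning's equation rearranged: A R^(2/3) = nQ / (1.486·√S) = 0.016 × 1500 / (1.486 × √0.0027) = 310.8.
At y = 13.4 ft: A R^(2/3) = 375 — high.
At y = 8.76 ft: A R^(2/3) = 222.5 — low.
At y = 11.5 ft: A R^(2/3) = 311.8 — close enough.

y_n = 11.5 ft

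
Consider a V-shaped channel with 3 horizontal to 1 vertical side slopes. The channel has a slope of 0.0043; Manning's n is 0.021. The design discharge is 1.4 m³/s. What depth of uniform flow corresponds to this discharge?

y_n = 0.591 m

Manning's equation rearranged: A R^(2/3) = nQ / (1·√S) = 0.021 × 1.4 / (√0.0043) = 0.4483.
Trying y = 0.512 m: A R^(2/3) = 0.3061 — low.
Trying y = 0.731 m: A R^(2/3) = 0.7912 — high.
Trying y = 0.591 m: A R^(2/3) = 0.4488 — ≈ 0.4483.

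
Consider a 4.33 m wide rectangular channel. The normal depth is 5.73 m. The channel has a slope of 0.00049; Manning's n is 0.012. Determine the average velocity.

V = 2.49 m/s

Flow area A = b·y = 4.33 × 5.73 = 24.81 m². Wetted perimeter P = b + 2y = 4.33 + 2×5.73 = 15.79 m.
Hydraulic radius R = A/P = 24.81/15.79 = 1.571 m.
From Manning's equation, V = (1/n) R^(2/3) S^(1/2) = (1/0.012) × 1.571^(2/3) × 0.00049^(1/2) = 2.49 m/s.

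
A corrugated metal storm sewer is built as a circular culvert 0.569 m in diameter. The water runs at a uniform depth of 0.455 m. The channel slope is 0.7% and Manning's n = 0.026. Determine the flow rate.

Q = 0.218 m³/s

For a circular section of diameter D = 0.569 m at depth y = 0.455 m, the central angle is θ = 2 arccos(1 − 2y/D) = 4.427 rad. Then A = (D²/8)(θ − sin θ) = 0.218 m² and P = Dθ/2 = 1.259 m.
Hydraulic radius R = A/P = 0.218/1.259 = 0.1731 m.
Manning's equation: Q = (1/n) A R^(2/3) S^(1/2) = (1/0.026) × 0.218 × 0.1731^(2/3) × 0.007^(1/2) = 0.218 m³/s.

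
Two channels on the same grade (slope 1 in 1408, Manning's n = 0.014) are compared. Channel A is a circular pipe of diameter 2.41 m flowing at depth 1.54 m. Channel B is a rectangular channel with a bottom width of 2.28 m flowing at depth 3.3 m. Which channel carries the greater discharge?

channel B

Channel A: For a circular section of diameter D = 2.41 m at depth y = 1.54 m, the central angle is θ = 2 arccos(1 − 2y/D) = 3.705 rad. Then A = (D²/8)(θ − sin θ) = 3.078 m² and P = Dθ/2 = 4.465 m. Hydraulic radius R = A/P = 3.078/4.465 = 0.6894 m. Q_A = (1/0.014)·3.078·0.6894^(2/3)·√0.0007102 = 4.572 m³/s.
Channel B: Flow area A = b·y = 2.28 × 3.3 = 7.524 m². Wetted perimeter P = b + 2y = 2.28 + 2×3.3 = 8.88 m. Hydraulic radius R = A/P = 7.524/8.88 = 0.8473 m. Q_B = (1/0.014)·7.524·0.8473^(2/3)·√0.0007102 = 12.82 m³/s.
Q_A = 4.572 m³/s vs Q_B = 12.82 m³/s, so channel B carries more.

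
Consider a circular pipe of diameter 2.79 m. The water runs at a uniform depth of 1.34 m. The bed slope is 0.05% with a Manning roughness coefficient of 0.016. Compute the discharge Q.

For a circular section of diameter D = 2.79 m at depth y = 1.34 m, the central angle is θ = 2 arccos(1 − 2y/D) = 3.063 rad. Then A = (D²/8)(θ − sin θ) = 2.903 m² and P = Dθ/2 = 4.272 m.
Hydraulic radius R = A/P = 2.903/4.272 = 0.6796 m.
Manning's equation: Q = (1/n) A R^(2/3) S^(1/2) = (1/0.016) × 2.903 × 0.6796^(2/3) × 0.0005^(1/2) = 3.14 m³/s.

Q = 3.14 m³/s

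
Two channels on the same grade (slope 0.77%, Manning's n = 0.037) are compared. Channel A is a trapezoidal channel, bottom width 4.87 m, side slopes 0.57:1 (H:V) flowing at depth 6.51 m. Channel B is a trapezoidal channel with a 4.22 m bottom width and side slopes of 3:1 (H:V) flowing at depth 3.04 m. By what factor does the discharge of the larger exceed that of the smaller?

1.91

Channel A: With bottom width b = 4.87 m and side slope z = 0.57: A = (b + zy)y = (4.87 + 0.57×6.51)×6.51 = 55.86 m²; P = b + 2y√(1+z²) = 4.87 + 2×6.51×1.151 = 19.86 m. Hydraulic radius R = A/P = 55.86/19.86 = 2.813 m. Q_A = (1/0.037)·55.86·2.813^(2/3)·√0.0077 = 264 m³/s.
Channel B: With bottom width b = 4.22 m and side slope z = 3: A = (b + zy)y = (4.22 + 3×3.04)×3.04 = 40.55 m²; P = b + 2y√(1+z²) = 4.22 + 2×3.04×3.162 = 23.45 m. Hydraulic radius R = A/P = 40.55/23.45 = 1.73 m. Q_B = (1/0.037)·40.55·1.73^(2/3)·√0.0077 = 138.6 m³/s.
The larger discharge is 264 m³/s and the smaller is 138.6 m³/s; the ratio is 1.91.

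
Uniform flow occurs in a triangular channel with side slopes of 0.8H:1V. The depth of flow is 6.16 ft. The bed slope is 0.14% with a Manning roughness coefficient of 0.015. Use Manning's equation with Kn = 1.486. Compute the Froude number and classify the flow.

For a triangular section with side slope z = 0.8: A = zy² = 0.8×6.16² = 30.36 ft²; P = 2y√(1+z²) = 2×6.16×1.281 = 15.78 ft.
Hydraulic radius R = A/P = 30.36/15.78 = 1.924 ft.
V = (1.486/n) R^(2/3) √S = (1.486/0.015) × 1.924^(2/3) × √0.0014 = 5.734 ft/s. Hydraulic depth D_h = A/T = 30.36/9.856 = 3.08 ft.
Froude number Fr = V/√(g·D_h) = 5.734/√(32.2×3.08) = 0.576, which is less than 1, so the flow is subcritical.

subcritical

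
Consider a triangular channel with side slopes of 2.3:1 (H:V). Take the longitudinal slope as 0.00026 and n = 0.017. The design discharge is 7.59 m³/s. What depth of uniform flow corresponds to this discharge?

y_n = 1.94 m

Manning's equation rearranged: A R^(2/3) = nQ / (1·√S) = 0.017 × 7.59 / (√0.00026) = 8.002.
Trying y = 1.65 m: A R^(2/3) = 5.199 — short.
Trying y = 2.34 m: A R^(2/3) = 13.2 — over.
Trying y = 1.94 m: A R^(2/3) = 8.007 — ≈ 8.002.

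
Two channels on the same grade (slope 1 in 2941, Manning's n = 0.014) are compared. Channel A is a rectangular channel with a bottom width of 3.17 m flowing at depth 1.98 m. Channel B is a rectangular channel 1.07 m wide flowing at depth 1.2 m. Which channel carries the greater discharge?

channel A

Channel A: Flow area A = b·y = 3.17 × 1.98 = 6.277 m². Wetted perimeter P = b + 2y = 3.17 + 2×1.98 = 7.13 m. Hydraulic radius R = A/P = 6.277/7.13 = 0.8803 m. Q_A = (1/0.014)·6.277·0.8803^(2/3)·√0.00034 = 7.593 m³/s.
Channel B: Flow area A = b·y = 1.07 × 1.2 = 1.284 m². Wetted perimeter P = b + 2y = 1.07 + 2×1.2 = 3.47 m. Hydraulic radius R = A/P = 1.284/3.47 = 0.37 m. Q_B = (1/0.014)·1.284·0.37^(2/3)·√0.00034 = 0.8717 m³/s.
Q_A = 7.593 m³/s vs Q_B = 0.8717 m³/s, so channel A carries more.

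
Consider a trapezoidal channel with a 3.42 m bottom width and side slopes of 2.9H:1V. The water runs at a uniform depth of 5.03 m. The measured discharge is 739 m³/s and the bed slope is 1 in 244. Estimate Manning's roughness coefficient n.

n = 0.015

With bottom width b = 3.42 m and side slope z = 2.9: A = (b + zy)y = (3.42 + 2.9×5.03)×5.03 = 90.58 m²; P = b + 2y√(1+z²) = 3.42 + 2×5.03×3.068 = 34.28 m.
Hydraulic radius R = A/P = 90.58/34.28 = 2.642 m.
Rearranging Manning's equation: n = (1/Q) A R^(2/3) S^(1/2) = (1/739) × 90.58 × 2.642^(2/3) × √0.004098 = 0.015.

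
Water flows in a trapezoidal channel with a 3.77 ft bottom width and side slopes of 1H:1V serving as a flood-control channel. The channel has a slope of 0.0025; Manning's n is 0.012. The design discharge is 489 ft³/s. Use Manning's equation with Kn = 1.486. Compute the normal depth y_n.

y_n = 4.98 ft

Manning's equation rearranged: A R^(2/3) = nQ / (1.486·√S) = 0.012 × 489 / (1.486 × √0.0025) = 78.98.
At y = 3.41 ft: A R^(2/3) = 36.57 — low.
At y = 5.74 ft: A R^(2/3) = 106.6 — high.
At y = 4.98 ft: A R^(2/3) = 78.99 — ≈ 78.98.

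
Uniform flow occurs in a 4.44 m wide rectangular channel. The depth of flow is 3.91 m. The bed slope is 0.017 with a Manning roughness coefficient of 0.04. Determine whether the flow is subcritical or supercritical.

subcritical

Flow area A = b·y = 4.44 × 3.91 = 17.36 m². Wetted perimeter P = b + 2y = 4.44 + 2×3.91 = 12.26 m.
Hydraulic radius R = A/P = 17.36/12.26 = 1.416 m.
V = (1/n) R^(2/3) √S = (1/0.04) × 1.416^(2/3) × √0.017 = 4.11 m/s. Hydraulic depth D_h = A/T = 17.36/4.44 = 3.91 m.
Froude number Fr = V/√(g·D_h) = 4.11/√(9.81×3.91) = 0.664, which is less than 1, so the flow is subcritical.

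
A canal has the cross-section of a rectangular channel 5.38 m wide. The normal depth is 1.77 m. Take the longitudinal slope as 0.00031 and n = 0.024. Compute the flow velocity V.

Flow area A = b·y = 5.38 × 1.77 = 9.523 m². Wetted perimeter P = b + 2y = 5.38 + 2×1.77 = 8.92 m.
Hydraulic radius R = A/P = 9.523/8.92 = 1.068 m.
From Manning's equation, V = (1/n) R^(2/3) S^(1/2) = (1/0.024) × 1.068^(2/3) × 0.00031^(1/2) = 0.766 m/s.

V = 0.766 m/s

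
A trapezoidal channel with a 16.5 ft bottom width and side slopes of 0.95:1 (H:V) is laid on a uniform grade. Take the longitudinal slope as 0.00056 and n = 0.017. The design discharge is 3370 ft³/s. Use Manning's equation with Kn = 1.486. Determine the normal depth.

Manning's equation rearranged: A R^(2/3) = nQ / (1.486·√S) = 0.017 × 3370 / (1.486 × √0.00056) = 1629.
Try y = 9.82 ft: A R^(2/3) = 820.6 — low.
Try y = 17.8 ft: A R^(2/3) = 2585 — high.
Try y = 14.1 ft: A R^(2/3) = 1631 — ≈ 1629.

y_n = 14.1 ft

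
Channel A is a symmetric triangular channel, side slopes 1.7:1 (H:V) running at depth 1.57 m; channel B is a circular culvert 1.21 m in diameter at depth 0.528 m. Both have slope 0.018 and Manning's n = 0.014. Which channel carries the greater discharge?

channel A

Channel A: For a triangular section with side slope z = 1.7: A = zy² = 1.7×1.57² = 4.19 m²; P = 2y√(1+z²) = 2×1.57×1.972 = 6.193 m. Hydraulic radius R = A/P = 4.19/6.193 = 0.6766 m. Q_A = (1/0.014)·4.19·0.6766^(2/3)·√0.018 = 30.95 m³/s.
Channel B: For a circular section of diameter D = 1.21 m at depth y = 0.528 m, the central angle is θ = 2 arccos(1 − 2y/D) = 2.886 rad. Then A = (D²/8)(θ − sin θ) = 0.482 m² and P = Dθ/2 = 1.746 m. Hydraulic radius R = A/P = 0.482/1.746 = 0.276 m. Q_B = (1/0.014)·0.482·0.276^(2/3)·√0.018 = 1.958 m³/s.
Q_A = 30.95 m³/s vs Q_B = 1.958 m³/s, so channel A carries more.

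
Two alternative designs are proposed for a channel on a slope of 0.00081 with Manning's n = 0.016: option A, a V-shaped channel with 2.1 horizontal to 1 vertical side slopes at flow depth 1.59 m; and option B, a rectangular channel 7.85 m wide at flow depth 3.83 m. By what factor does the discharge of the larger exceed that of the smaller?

Channel A: For a triangular section with side slope z = 2.1: A = zy² = 2.1×1.59² = 5.309 m²; P = 2y√(1+z²) = 2×1.59×2.326 = 7.396 m. Hydraulic radius R = A/P = 5.309/7.396 = 0.7178 m. Q_A = (1/0.016)·5.309·0.7178^(2/3)·√0.00081 = 7.571 m³/s.
Channel B: Flow area A = b·y = 7.85 × 3.83 = 30.07 m². Wetted perimeter P = b + 2y = 7.85 + 2×3.83 = 15.51 m. Hydraulic radius R = A/P = 30.07/15.51 = 1.938 m. Q_B = (1/0.016)·30.07·1.938^(2/3)·√0.00081 = 83.14 m³/s.
The larger discharge is 83.14 m³/s and the smaller is 7.571 m³/s; the ratio is 11.

11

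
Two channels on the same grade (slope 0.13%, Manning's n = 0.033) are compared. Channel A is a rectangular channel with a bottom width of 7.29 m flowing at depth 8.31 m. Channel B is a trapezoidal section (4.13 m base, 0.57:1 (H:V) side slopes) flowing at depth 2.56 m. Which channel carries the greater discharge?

channel A

Channel A: Flow area A = b·y = 7.29 × 8.31 = 60.58 m². Wetted perimeter P = b + 2y = 7.29 + 2×8.31 = 23.91 m. Hydraulic radius R = A/P = 60.58/23.91 = 2.534 m. Q_A = (1/0.033)·60.58·2.534^(2/3)·√0.0013 = 123 m³/s.
Channel B: With bottom width b = 4.13 m and side slope z = 0.57: A = (b + zy)y = (4.13 + 0.57×2.56)×2.56 = 14.31 m²; P = b + 2y√(1+z²) = 4.13 + 2×2.56×1.151 = 10.02 m. Hydraulic radius R = A/P = 14.31/10.02 = 1.428 m. Q_B = (1/0.033)·14.31·1.428^(2/3)·√0.0013 = 19.82 m³/s.
Q_A = 123 m³/s vs Q_B = 19.82 m³/s, so channel A carries more.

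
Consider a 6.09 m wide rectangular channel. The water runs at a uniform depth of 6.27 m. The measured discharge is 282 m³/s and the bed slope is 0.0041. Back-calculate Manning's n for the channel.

Flow area A = b·y = 6.09 × 6.27 = 38.18 m². Wetted perimeter P = b + 2y = 6.09 + 2×6.27 = 18.63 m.
Hydraulic radius R = A/P = 38.18/18.63 = 2.05 m.
Rearranging Manning's equation: n = (1/Q) A R^(2/3) S^(1/2) = (1/282) × 38.18 × 2.05^(2/3) × √0.0041 = 0.014.

n = 0.014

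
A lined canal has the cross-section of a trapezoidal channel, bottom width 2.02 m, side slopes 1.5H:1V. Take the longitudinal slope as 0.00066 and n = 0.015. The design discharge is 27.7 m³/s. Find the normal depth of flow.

Manning's equation rearranged: A R^(2/3) = nQ / (1·√S) = 0.015 × 27.7 / (√0.00066) = 16.17.
At y = 1.67 m: A R^(2/3) = 7.25 — low.
At y = 2.43 m: A R^(2/3) = 16.2 — matches.

y_n = 2.43 m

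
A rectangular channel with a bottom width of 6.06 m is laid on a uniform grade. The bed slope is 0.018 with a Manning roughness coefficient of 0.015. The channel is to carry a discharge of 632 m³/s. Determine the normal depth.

Manning's equation rearranged: A R^(2/3) = nQ / (1·√S) = 0.015 × 632 / (√0.018) = 70.66.
Trying y = 8.23 m: A R^(2/3) = 84.74 — too large.
Trying y = 7.06 m: A R^(2/3) = 70.61 — matches.

y_n = 7.06 m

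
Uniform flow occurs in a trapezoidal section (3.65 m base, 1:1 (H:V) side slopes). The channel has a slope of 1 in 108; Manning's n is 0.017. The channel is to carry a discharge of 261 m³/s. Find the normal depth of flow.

Manning's equation rearranged: A R^(2/3) = nQ / (1·√S) = 0.017 × 261 / (√0.009259) = 46.11.
Trying y = 3.43 m: A R^(2/3) = 36.18 — too small.
Trying y = 4.29 m: A R^(2/3) = 56.88 — too large.
Trying y = 3.87 m: A R^(2/3) = 46.1 — matches.

y_n = 3.87 m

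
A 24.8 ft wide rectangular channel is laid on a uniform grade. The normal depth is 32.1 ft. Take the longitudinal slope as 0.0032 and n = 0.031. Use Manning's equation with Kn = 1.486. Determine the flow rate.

Flow area A = b·y = 24.8 × 32.1 = 796.1 ft². Wetted perimeter P = b + 2y = 24.8 + 2×32.1 = 89 ft.
Hydraulic radius R = A/P = 796.1/89 = 8.945 ft.
Manning's equation: Q = (1.486/n) A R^(2/3) S^(1/2) = (1.486/0.031) × 796.1 × 8.945^(2/3) × 0.0032^(1/2) = 9300 ft³/s.

Q = 9300 ft³/s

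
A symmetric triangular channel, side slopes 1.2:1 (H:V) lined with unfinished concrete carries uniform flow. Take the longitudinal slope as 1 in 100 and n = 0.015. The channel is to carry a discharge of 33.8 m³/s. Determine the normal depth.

y_n = 2.18 m

Manning's equation rearranged: A R^(2/3) = nQ / (1·√S) = 0.015 × 33.8 / (√0.01) = 5.07.
At y = 2.45 m: A R^(2/3) = 6.917 — too large.
At y = 1.55 m: A R^(2/3) = 2.04 — too small.
At y = 2.18 m: A R^(2/3) = 5.066 — close enough.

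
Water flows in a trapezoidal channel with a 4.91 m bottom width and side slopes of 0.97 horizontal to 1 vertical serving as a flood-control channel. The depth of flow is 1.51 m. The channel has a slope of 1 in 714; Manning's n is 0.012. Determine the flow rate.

Q = 31.1 m³/s

With bottom width b = 4.91 m and side slope z = 0.97: A = (b + zy)y = (4.91 + 0.97×1.51)×1.51 = 9.626 m²; P = b + 2y√(1+z²) = 4.91 + 2×1.51×1.393 = 9.117 m.
Hydraulic radius R = A/P = 9.626/9.117 = 1.056 m.
Manning's equation: Q = (1/n) A R^(2/3) S^(1/2) = (1/0.012) × 9.626 × 1.056^(2/3) × 0.001401^(1/2) = 31.1 m³/s.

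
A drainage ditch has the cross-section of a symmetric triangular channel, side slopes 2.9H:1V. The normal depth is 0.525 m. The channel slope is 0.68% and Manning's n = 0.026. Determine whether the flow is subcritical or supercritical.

subcritical

For a triangular section with side slope z = 2.9: A = zy² = 2.9×0.525² = 0.7993 m²; P = 2y√(1+z²) = 2×0.525×3.068 = 3.221 m.
Hydraulic radius R = A/P = 0.7993/3.221 = 0.2482 m.
V = (1/n) R^(2/3) √S = (1/0.026) × 0.2482^(2/3) × √0.0068 = 1.252 m/s. Hydraulic depth D_h = A/T = 0.7993/3.045 = 0.2625 m.
Froude number Fr = V/√(g·D_h) = 1.252/√(9.81×0.2625) = 0.78, which is less than 1, so the flow is subcritical.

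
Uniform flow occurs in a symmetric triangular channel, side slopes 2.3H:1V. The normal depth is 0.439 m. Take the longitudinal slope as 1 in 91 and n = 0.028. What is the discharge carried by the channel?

Q = 0.57 m³/s

For a triangular section with side slope z = 2.3: A = zy² = 2.3×0.439² = 0.4433 m²; P = 2y√(1+z²) = 2×0.439×2.508 = 2.202 m.
Hydraulic radius R = A/P = 0.4433/2.202 = 0.2013 m.
Manning's equation: Q = (1/n) A R^(2/3) S^(1/2) = (1/0.028) × 0.4433 × 0.2013^(2/3) × 0.01099^(1/2) = 0.57 m³/s.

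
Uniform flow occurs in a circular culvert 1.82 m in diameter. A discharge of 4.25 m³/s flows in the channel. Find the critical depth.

y_c = 1.02 m

At critical depth, Q² T / (g A³) = 1, i.e. A³/T = Q²/g = 4.25²/9.81 = 1.841.
At y = 0.759 m: A³/T = 0.6039 — short.
At y = 1.19 m: A³/T = 3.38 — over.
At y = 1.02 m: A³/T = 1.87 — ≈ 1.841.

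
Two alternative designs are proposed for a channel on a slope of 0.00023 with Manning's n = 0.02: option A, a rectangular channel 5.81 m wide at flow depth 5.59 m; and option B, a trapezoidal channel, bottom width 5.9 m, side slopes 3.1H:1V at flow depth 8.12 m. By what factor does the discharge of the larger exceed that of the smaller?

Channel A: Flow area A = b·y = 5.81 × 5.59 = 32.48 m². Wetted perimeter P = b + 2y = 5.81 + 2×5.59 = 16.99 m. Hydraulic radius R = A/P = 32.48/16.99 = 1.912 m. Q_A = (1/0.02)·32.48·1.912^(2/3)·√0.00023 = 37.93 m³/s.
Channel B: With bottom width b = 5.9 m and side slope z = 3.1: A = (b + zy)y = (5.9 + 3.1×8.12)×8.12 = 252.3 m²; P = b + 2y√(1+z²) = 5.9 + 2×8.12×3.257 = 58.8 m. Hydraulic radius R = A/P = 252.3/58.8 = 4.291 m. Q_B = (1/0.02)·252.3·4.291^(2/3)·√0.00023 = 505.2 m³/s.
The larger discharge is 505.2 m³/s and the smaller is 37.93 m³/s; the ratio is 13.3.

13.3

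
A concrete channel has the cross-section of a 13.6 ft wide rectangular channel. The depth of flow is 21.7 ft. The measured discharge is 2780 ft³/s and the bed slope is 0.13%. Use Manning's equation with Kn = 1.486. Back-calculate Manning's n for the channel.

Flow area A = b·y = 13.6 × 21.7 = 295.1 ft². Wetted perimeter P = b + 2y = 13.6 + 2×21.7 = 57 ft.
Hydraulic radius R = A/P = 295.1/57 = 5.178 ft.
Rearranging Manning's equation: n = (1.486/Q) A R^(2/3) S^(1/2) = (1.486/2780) × 295.1 × 5.178^(2/3) × √0.0013 = 0.017.

n = 0.017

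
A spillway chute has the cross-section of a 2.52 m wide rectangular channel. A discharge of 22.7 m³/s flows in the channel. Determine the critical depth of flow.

For a rectangular channel, critical depth y_c = (q²/g)^(1/3) where q = Q/b = 22.7/2.52 = 9.008 m²/s.
So y_c = (9.008²/9.81)^(1/3) = 2.02 m.

y_c = 2.02 m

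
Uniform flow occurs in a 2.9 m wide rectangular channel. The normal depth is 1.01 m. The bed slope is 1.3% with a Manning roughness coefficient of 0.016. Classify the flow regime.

supercritical

Flow area A = b·y = 2.9 × 1.01 = 2.929 m². Wetted perimeter P = b + 2y = 2.9 + 2×1.01 = 4.92 m.
Hydraulic radius R = A/P = 2.929/4.92 = 0.5953 m.
V = (1/n) R^(2/3) √S = (1/0.016) × 0.5953^(2/3) × √0.013 = 5.043 m/s. Hydraulic depth D_h = A/T = 2.929/2.9 = 1.01 m.
Froude number Fr = V/√(g·D_h) = 5.043/√(9.81×1.01) = 1.6, which is greater than 1, so the flow is supercritical.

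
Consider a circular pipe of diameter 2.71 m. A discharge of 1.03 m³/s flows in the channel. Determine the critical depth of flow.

y_c = 0.435 m

At critical depth, Q² T / (g A³) = 1, i.e. A³/T = Q²/g = 1.03²/9.81 = 0.1081.
Trying y = 0.346 m: A³/T = 0.04371 — low.
Trying y = 0.503 m: A³/T = 0.1906 — high.
Trying y = 0.435 m: A³/T = 0.1077 — ≈ 0.1081.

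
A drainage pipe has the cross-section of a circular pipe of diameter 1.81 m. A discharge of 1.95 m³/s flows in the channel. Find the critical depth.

At critical depth, Q² T / (g A³) = 1, i.e. A³/T = Q²/g = 1.95²/9.81 = 0.3876.
Trying y = 0.803 m: A³/T = 0.7447 — high.
Trying y = 0.677 m: A³/T = 0.3867 — matches.

y_c = 0.677 m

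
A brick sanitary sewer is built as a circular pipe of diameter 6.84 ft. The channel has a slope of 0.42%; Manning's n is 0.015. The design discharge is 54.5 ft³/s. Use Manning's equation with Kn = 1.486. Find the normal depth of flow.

y_n = 1.86 ft

Manning's equation rearranged: A R^(2/3) = nQ / (1.486·√S) = 0.015 × 54.5 / (1.486 × √0.0042) = 8.489.
Try y = 2.01 ft: A R^(2/3) = 9.886 — high.
Try y = 1.42 ft: A R^(2/3) = 4.962 — low.
Try y = 1.86 ft: A R^(2/3) = 8.496 — matches.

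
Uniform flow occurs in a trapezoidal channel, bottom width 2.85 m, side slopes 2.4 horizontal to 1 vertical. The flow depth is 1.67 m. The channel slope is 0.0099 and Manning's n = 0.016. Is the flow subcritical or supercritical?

supercritical

With bottom width b = 2.85 m and side slope z = 2.4: A = (b + zy)y = (2.85 + 2.4×1.67)×1.67 = 11.45 m²; P = b + 2y√(1+z²) = 2.85 + 2×1.67×2.6 = 11.53 m.
Hydraulic radius R = A/P = 11.45/11.53 = 0.993 m.
V = (1/n) R^(2/3) √S = (1/0.016) × 0.993^(2/3) × √0.0099 = 6.189 m/s. Hydraulic depth D_h = A/T = 11.45/10.87 = 1.054 m.
Froude number Fr = V/√(g·D_h) = 6.189/√(9.81×1.054) = 1.92, which is greater than 1, so the flow is supercritical.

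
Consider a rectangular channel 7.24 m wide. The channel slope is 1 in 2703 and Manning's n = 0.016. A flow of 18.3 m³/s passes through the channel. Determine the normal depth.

Manning's equation rearranged: A R^(2/3) = nQ / (1·√S) = 0.016 × 18.3 / (√0.00037) = 15.22.
Trying y = 1.58 m: A R^(2/3) = 12.19 — too small.
Trying y = 2.3 m: A R^(2/3) = 20.9 — too large.
Trying y = 1.84 m: A R^(2/3) = 15.21 — matches.

y_n = 1.84 m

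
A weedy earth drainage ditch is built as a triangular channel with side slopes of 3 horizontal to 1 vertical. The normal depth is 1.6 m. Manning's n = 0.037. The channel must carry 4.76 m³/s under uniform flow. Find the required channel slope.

For a triangular section with side slope z = 3: A = zy² = 3×1.6² = 7.68 m²; P = 2y√(1+z²) = 2×1.6×3.162 = 10.12 m.
Hydraulic radius R = A/P = 7.68/10.12 = 0.7589 m.
From Manning's equation, S = [nQ / (1 A R^(2/3))]² = [0.037 × 4.76 / (1 × 7.68 × 0.7589^(2/3))]² = 0.00076.

S = 0.00076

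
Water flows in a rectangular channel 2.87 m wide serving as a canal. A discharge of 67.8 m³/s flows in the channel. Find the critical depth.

y_c = 3.85 m

For a rectangular channel, critical depth y_c = (q²/g)^(1/3) where q = Q/b = 67.8/2.87 = 23.62 m²/s.
So y_c = (23.62²/9.81)^(1/3) = 3.85 m.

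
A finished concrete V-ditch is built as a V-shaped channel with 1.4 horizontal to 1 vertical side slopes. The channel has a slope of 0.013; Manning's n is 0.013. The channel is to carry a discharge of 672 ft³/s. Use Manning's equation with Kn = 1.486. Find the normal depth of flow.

Manning's equation rearranged: A R^(2/3) = nQ / (1.486·√S) = 0.013 × 672 / (1.486 × √0.013) = 51.56.
Try y = 3.86 ft: A R^(2/3) = 28.18 — short.
Try y = 5.25 ft: A R^(2/3) = 64 — over.
Try y = 4.84 ft: A R^(2/3) = 51.52 — close enough.

y_n = 4.84 ft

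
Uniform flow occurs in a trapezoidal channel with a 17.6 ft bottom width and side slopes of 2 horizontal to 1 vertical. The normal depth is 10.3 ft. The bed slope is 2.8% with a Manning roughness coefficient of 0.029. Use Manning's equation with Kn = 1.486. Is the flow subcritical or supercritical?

supercritical

With bottom width b = 17.6 ft and side slope z = 2: A = (b + zy)y = (17.6 + 2×10.3)×10.3 = 393.5 ft²; P = b + 2y√(1+z²) = 17.6 + 2×10.3×2.236 = 63.66 ft.
Hydraulic radius R = A/P = 393.5/63.66 = 6.18 ft.
V = (1.486/n) R^(2/3) √S = (1.486/0.029) × 6.18^(2/3) × √0.028 = 28.88 ft/s. Hydraulic depth D_h = A/T = 393.5/58.8 = 6.691 ft.
Froude number Fr = V/√(g·D_h) = 28.88/√(32.2×6.691) = 1.97, which is greater than 1, so the flow is supercritical.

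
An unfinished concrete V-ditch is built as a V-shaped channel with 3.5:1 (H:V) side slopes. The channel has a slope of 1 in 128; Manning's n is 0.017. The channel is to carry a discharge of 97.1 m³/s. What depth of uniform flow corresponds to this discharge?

y_n = 2.25 m

Manning's equation rearranged: A R^(2/3) = nQ / (1·√S) = 0.017 × 97.1 / (√0.007812) = 18.68.
At y = 2.01 m: A R^(2/3) = 13.82 — too small.
At y = 2.6 m: A R^(2/3) = 27.45 — too large.
At y = 2.25 m: A R^(2/3) = 18.67 — matches.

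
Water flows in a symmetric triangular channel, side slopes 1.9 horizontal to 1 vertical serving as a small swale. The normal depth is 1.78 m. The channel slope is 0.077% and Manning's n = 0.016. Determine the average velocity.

V = 1.48 m/s

For a triangular section with side slope z = 1.9: A = zy² = 1.9×1.78² = 6.02 m²; P = 2y√(1+z²) = 2×1.78×2.147 = 7.644 m.
Hydraulic radius R = A/P = 6.02/7.644 = 0.7876 m.
From Manning's equation, V = (1/n) R^(2/3) S^(1/2) = (1/0.016) × 0.7876^(2/3) × 0.00077^(1/2) = 1.48 m/s.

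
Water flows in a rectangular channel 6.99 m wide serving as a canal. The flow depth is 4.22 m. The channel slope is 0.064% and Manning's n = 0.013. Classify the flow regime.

Flow area A = b·y = 6.99 × 4.22 = 29.5 m². Wetted perimeter P = b + 2y = 6.99 + 2×4.22 = 15.43 m.
Hydraulic radius R = A/P = 29.5/15.43 = 1.912 m.
V = (1/n) R^(2/3) √S = (1/0.013) × 1.912^(2/3) × √0.00064 = 2.998 m/s. Hydraulic depth D_h = A/T = 29.5/6.99 = 4.22 m.
Froude number Fr = V/√(g·D_h) = 2.998/√(9.81×4.22) = 0.466, which is less than 1, so the flow is subcritical.

subcritical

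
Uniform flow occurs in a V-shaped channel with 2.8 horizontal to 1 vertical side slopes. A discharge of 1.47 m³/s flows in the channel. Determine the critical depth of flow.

At critical depth, Q² T / (g A³) = 1, i.e. A³/T = Q²/g = 1.47²/9.81 = 0.2203.
Try y = 0.614 m: A³/T = 0.3421 — high.
Try y = 0.562 m: A³/T = 0.2198 — ≈ 0.2203.

y_c = 0.562 m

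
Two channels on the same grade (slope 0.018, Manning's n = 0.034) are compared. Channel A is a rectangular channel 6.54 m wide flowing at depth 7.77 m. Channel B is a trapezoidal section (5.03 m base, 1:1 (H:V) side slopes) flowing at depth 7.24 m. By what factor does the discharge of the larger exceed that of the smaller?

2.3

Channel A: Flow area A = b·y = 6.54 × 7.77 = 50.82 m². Wetted perimeter P = b + 2y = 6.54 + 2×7.77 = 22.08 m. Hydraulic radius R = A/P = 50.82/22.08 = 2.301 m. Q_A = (1/0.034)·50.82·2.301^(2/3)·√0.018 = 349.5 m³/s.
Channel B: With bottom width b = 5.03 m and side slope z = 1: A = (b + zy)y = (5.03 + 1×7.24)×7.24 = 88.83 m²; P = b + 2y√(1+z²) = 5.03 + 2×7.24×1.414 = 25.51 m. Hydraulic radius R = A/P = 88.83/25.51 = 3.483 m. Q_B = (1/0.034)·88.83·3.483^(2/3)·√0.018 = 805.4 m³/s.
The larger discharge is 805.4 m³/s and the smaller is 349.5 m³/s; the ratio is 2.3.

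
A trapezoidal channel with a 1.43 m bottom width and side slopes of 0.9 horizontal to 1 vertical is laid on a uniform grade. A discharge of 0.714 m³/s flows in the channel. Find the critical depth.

At critical depth, Q² T / (g A³) = 1, i.e. A³/T = Q²/g = 0.714²/9.81 = 0.05197.
Try y = 0.346 m: A³/T = 0.1066 — too large.
Try y = 0.216 m: A³/T = 0.02375 — too small.
Try y = 0.277 m: A³/T = 0.05219 — close enough.

y_c = 0.277 m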